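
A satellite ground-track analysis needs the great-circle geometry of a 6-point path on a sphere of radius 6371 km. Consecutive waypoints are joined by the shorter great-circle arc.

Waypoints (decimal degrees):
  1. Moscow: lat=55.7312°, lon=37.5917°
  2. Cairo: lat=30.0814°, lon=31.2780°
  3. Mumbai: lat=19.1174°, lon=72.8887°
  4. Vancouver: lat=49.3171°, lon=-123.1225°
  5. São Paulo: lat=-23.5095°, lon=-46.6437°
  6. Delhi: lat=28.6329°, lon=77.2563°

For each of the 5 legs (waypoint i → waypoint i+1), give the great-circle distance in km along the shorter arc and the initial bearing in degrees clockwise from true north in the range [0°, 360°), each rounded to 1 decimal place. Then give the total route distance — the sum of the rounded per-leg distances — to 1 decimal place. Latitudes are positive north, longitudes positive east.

Leg 1: dist=2895.3 km, bearing=192.5°
Leg 2: dist=4353.8 km, bearing=96.4°
Leg 3: dist=12242.6 km, bearing=11.0°
Leg 4: dist=11049.0 km, bearing=115.4°
Leg 5: dist=14432.6 km, bearing=71.5°
Total: 44973.3 km

Leg 1: φ1=0.9726929, φ2=0.5250195, Δφ=-0.4476735, Δλ=-0.1101949 rad; a=sin²(Δφ/2)+cosφ1·cosφ2·sin²(Δλ/2)=0.0507493103; c=2·atan2(√a, √(1-a))=0.454452773; dist=6371·c=2895.319 ≈ 2895.3 km; running total=2895.3 km
Leg 1 bearing: y=sinΔλ·cosφ2=-0.09516031, x=cosφ1·sinφ2-sinφ1·cosφ2·cosΔλ=-0.42853213; θ=atan2(y, x)=-167.4800° <0 so +360° → 192.5200° ≈ 192.5°
Leg 2: φ1=0.5250195, φ2=0.3336616, Δφ=-0.1913579, Δλ=0.7262437 rad; a=sin²(Δφ/2)+cosφ1·cosφ2·sin²(Δλ/2)=0.1122763420; c=2·atan2(√a, √(1-a))=0.683373102; dist=6371·c=4353.770 ≈ 4353.8 km; running total=7249.1 km
Leg 2 bearing: y=sinΔλ·cosφ2=0.62744229, x=cosφ1·sinφ2-sinφ1·cosφ2·cosΔλ=-0.07069397; θ=atan2(y, x)=96.4284° ≈ 96.4°
Leg 3: φ1=0.3336616, φ2=0.8607458, Δφ=0.5270842, Δλ=-3.4210408 rad; a=sin²(Δφ/2)+cosφ1·cosφ2·sin²(Δλ/2)=0.6718358489; c=2·atan2(√a, √(1-a))=1.921620288; dist=6371·c=12242.643 ≈ 12242.6 km; running total=19491.7 km
Leg 3 bearing: y=sinΔλ·cosφ2=0.17980279, x=cosφ1·sinφ2-sinφ1·cosφ2·cosΔλ=0.92171618; θ=atan2(y, x)=11.0383° ≈ 11.0°
Leg 4: φ1=0.8607458, φ2=-0.4103182, Δφ=-1.2710640, Δλ=1.3348069 rad; a=sin²(Δφ/2)+cosφ1·cosφ2·sin²(Δλ/2)=0.5813691241; c=2·atan2(√a, √(1-a))=1.734261593; dist=6371·c=11048.981 ≈ 11049.0 km; running total=30540.7 km
Leg 4 bearing: y=sinΔλ·cosφ2=0.89157806, x=cosφ1·sinφ2-sinφ1·cosφ2·cosΔλ=-0.42261664; θ=atan2(y, x)=115.3614° ≈ 115.4°
Leg 5: φ1=-0.4103182, φ2=0.4997384, Δφ=0.9100566, Δλ=2.1624629 rad; a=sin²(Δφ/2)+cosφ1·cosφ2·sin²(Δλ/2)=0.8200272760; c=2·atan2(√a, √(1-a))=2.265365591; dist=6371·c=14432.644 ≈ 14432.6 km; running total=44973.3 km
Leg 5 bearing: y=sinΔλ·cosφ2=0.72850839, x=cosφ1·sinφ2-sinφ1·cosφ2·cosΔλ=0.24414278; θ=atan2(y, x)=71.4726° ≈ 71.5°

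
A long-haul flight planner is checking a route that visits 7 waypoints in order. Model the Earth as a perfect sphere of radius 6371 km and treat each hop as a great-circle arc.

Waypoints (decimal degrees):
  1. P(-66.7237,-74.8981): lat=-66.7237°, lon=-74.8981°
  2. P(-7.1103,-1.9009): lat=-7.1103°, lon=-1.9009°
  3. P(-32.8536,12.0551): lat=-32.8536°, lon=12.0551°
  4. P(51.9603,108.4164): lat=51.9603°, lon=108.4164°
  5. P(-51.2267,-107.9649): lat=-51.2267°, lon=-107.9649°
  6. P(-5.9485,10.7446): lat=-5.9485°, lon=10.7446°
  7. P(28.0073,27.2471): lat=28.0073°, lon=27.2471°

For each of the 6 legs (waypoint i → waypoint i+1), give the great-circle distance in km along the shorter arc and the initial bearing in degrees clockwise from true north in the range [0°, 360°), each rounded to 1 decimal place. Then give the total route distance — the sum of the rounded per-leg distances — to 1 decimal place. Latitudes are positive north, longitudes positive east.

Leg 1: φ1=-1.1645483, φ2=-0.1240981, Δφ=1.0404501, Δλ=1.2740415 rad; a=sin²(Δφ/2)+cosφ1·cosφ2·sin²(Δλ/2)=0.3858147674; c=2·atan2(√a, √(1-a))=1.340392739; dist=6371·c=8539.642 ≈ 8539.6 km; running total=8539.6 km
Leg 1 bearing: y=sinΔλ·cosφ2=0.94893631, x=cosφ1·sinφ2-sinφ1·cosφ2·cosΔλ=0.21763918; θ=atan2(y, x)=77.0826° ≈ 77.1°
Leg 2: φ1=-0.1240981, φ2=-0.5734035, Δφ=-0.4493053, Δλ=0.2435782 rad; a=sin²(Δφ/2)+cosφ1·cosφ2·sin²(Δλ/2)=0.0619288960; c=2·atan2(√a, √(1-a))=0.502996121; dist=6371·c=3204.588 ≈ 3204.6 km; running total=11744.2 km
Leg 2 bearing: y=sinΔλ·cosφ2=0.20260276, x=cosφ1·sinφ2-sinφ1·cosφ2·cosΔλ=-0.43740936; θ=atan2(y, x)=155.1470° ≈ 155.1°
Leg 3: φ1=-0.5734035, φ2=0.9068783, Δφ=1.4802818, Δλ=1.6818220 rad; a=sin²(Δφ/2)+cosφ1·cosφ2·sin²(Δλ/2)=0.7423071694; c=2·atan2(√a, √(1-a))=2.076718548; dist=6371·c=13230.774 ≈ 13230.8 km; running total=24975.0 km
Leg 3 bearing: y=sinΔλ·cosφ2=0.61241334, x=cosφ1·sinφ2-sinφ1·cosφ2·cosΔλ=0.62457894; θ=atan2(y, x)=44.4365° ≈ 44.4°
Leg 4: φ1=0.9068783, φ2=-0.8940746, Δφ=-1.8009529, Δλ=-3.7765661 rad; a=sin²(Δφ/2)+cosφ1·cosφ2·sin²(Δλ/2)=0.9623512182; c=2·atan2(√a, √(1-a))=2.751049536; dist=6371·c=17526.937 ≈ 17526.9 km; running total=42501.9 km
Leg 4 bearing: y=sinΔλ·cosφ2=0.37145845, x=cosφ1·sinφ2-sinφ1·cosφ2·cosΔλ=-0.08333081; θ=atan2(y, x)=102.6441° ≈ 102.6°
Leg 5: φ1=-0.8940746, φ2=-0.1038209, Δφ=0.7902537, Δλ=2.0718716 rad; a=sin²(Δφ/2)+cosφ1·cosφ2·sin²(Δλ/2)=0.6092050708; c=2·atan2(√a, √(1-a))=1.790981307; dist=6371·c=11410.342 ≈ 11410.3 km; running total=53912.2 km
Leg 5 bearing: y=sinΔλ·cosφ2=0.87234392, x=cosφ1·sinφ2-sinφ1·cosφ2·cosΔλ=-0.43739353; θ=atan2(y, x)=116.6292° ≈ 116.6°
Leg 6: φ1=-0.1038209, φ2=0.4888196, Δφ=0.5926405, Δλ=0.2880230 rad; a=sin²(Δφ/2)+cosφ1·cosφ2·sin²(Δλ/2)=0.1033519797; c=2·atan2(√a, √(1-a))=0.654592589; dist=6371·c=4170.409 ≈ 4170.4 km; running total=58082.6 km
Leg 6 bearing: y=sinΔλ·cosφ2=0.25079061, x=cosφ1·sinφ2-sinφ1·cosφ2·cosΔλ=0.55478416; θ=atan2(y, x)=24.3254° ≈ 24.3°

Leg 1: dist=8539.6 km, bearing=77.1°
Leg 2: dist=3204.6 km, bearing=155.1°
Leg 3: dist=13230.8 km, bearing=44.4°
Leg 4: dist=17526.9 km, bearing=102.6°
Leg 5: dist=11410.3 km, bearing=116.6°
Leg 6: dist=4170.4 km, bearing=24.3°
Total: 58082.6 km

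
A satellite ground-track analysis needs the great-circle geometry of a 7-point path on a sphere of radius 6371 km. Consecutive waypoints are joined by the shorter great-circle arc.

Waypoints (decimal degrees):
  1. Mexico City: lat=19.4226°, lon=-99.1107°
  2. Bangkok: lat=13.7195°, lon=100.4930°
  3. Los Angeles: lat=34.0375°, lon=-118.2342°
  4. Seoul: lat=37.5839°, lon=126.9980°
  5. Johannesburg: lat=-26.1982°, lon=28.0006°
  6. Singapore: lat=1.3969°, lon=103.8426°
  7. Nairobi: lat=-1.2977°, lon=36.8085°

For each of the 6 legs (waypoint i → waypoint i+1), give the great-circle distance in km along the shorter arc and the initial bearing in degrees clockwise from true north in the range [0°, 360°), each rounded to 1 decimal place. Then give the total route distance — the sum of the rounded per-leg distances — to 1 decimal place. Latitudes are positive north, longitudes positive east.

Leg 1: φ1=0.3389883, φ2=0.2394504, Δφ=-0.0995379, Δλ=3.4837418 rad; a=sin²(Δφ/2)+cosφ1·cosφ2·sin²(Δλ/2)=0.8921056786; c=2·atan2(√a, √(1-a))=2.472220439; dist=6371·c=15750.516 ≈ 15750.5 km; running total=15750.5 km
Leg 1 bearing: y=sinΔλ·cosφ2=-0.32593972, x=cosφ1·sinφ2-sinφ1·cosφ2·cosΔλ=0.52799228; θ=atan2(y, x)=-31.6878° <0 so +360° → 328.3122° ≈ 328.3°
Leg 2: φ1=0.2394504, φ2=0.5940664, Δφ=0.3546160, Δλ=-3.8175098 rad; a=sin²(Δφ/2)+cosφ1·cosφ2·sin²(Δλ/2)=0.7476388243; c=2·atan2(√a, √(1-a))=2.088950730; dist=6371·c=13308.705 ≈ 13308.7 km; running total=29059.2 km
Leg 2 bearing: y=sinΔλ·cosφ2=0.51842767, x=cosφ1·sinφ2-sinφ1·cosφ2·cosΔλ=0.69708881; θ=atan2(y, x)=36.6383° ≈ 36.6°
Leg 3: φ1=0.5940664, φ2=0.6559628, Δφ=0.0618964, Δλ=4.2801093 rad; a=sin²(Δφ/2)+cosφ1·cosφ2·sin²(Δλ/2)=0.4668598181; c=2·atan2(√a, √(1-a))=1.504467338; dist=6371·c=9584.961 ≈ 9585.0 km; running total=38644.2 km
Leg 3 bearing: y=sinΔλ·cosφ2=-0.71956500, x=cosφ1·sinφ2-sinφ1·cosφ2·cosΔλ=0.69125475; θ=atan2(y, x)=-46.1496° <0 so +360° → 313.8504° ≈ 313.9°
Leg 4: φ1=0.6559628, φ2=-0.4572448, Δφ=-1.1132076, Δλ=-1.7278306 rad; a=sin²(Δφ/2)+cosφ1·cosφ2·sin²(Δλ/2)=0.6902342696; c=2·atan2(√a, √(1-a))=1.961099212; dist=6371·c=12494.163 ≈ 12494.2 km; running total=51138.4 km
Leg 4 bearing: y=sinΔλ·cosφ2=-0.88623170, x=cosφ1·sinφ2-sinφ1·cosφ2·cosΔλ=-0.26426704; θ=atan2(y, x)=-106.6041° <0 so +360° → 253.3959° ≈ 253.4°
Leg 5: φ1=-0.4572448, φ2=0.0243805, Δφ=0.4816254, Δλ=1.3236926 rad; a=sin²(Δφ/2)+cosφ1·cosφ2·sin²(Δλ/2)=0.3956788978; c=2·atan2(√a, √(1-a))=1.360609924; dist=6371·c=8668.446 ≈ 8668.4 km; running total=59806.8 km
Leg 5 bearing: y=sinΔλ·cosφ2=0.96933675, x=cosφ1·sinφ2-sinφ1·cosφ2·cosΔλ=0.12982566; θ=atan2(y, x)=82.3716° ≈ 82.4°
Leg 6: φ1=0.0243805, φ2=-0.0226491, Δφ=-0.0470296, Δλ=-1.1699658 rad; a=sin²(Δφ/2)+cosφ1·cosφ2·sin²(Δλ/2)=0.3052924423; c=2·atan2(√a, √(1-a))=1.170799830; dist=6371·c=7459.166 ≈ 7459.2 km; running total=67266.0 km
Leg 6 bearing: y=sinΔλ·cosφ2=-0.92050109, x=cosφ1·sinφ2-sinφ1·cosφ2·cosΔλ=-0.03214995; θ=atan2(y, x)=-92.0003° <0 so +360° → 267.9997° ≈ 268.0°

Leg 1: dist=15750.5 km, bearing=328.3°
Leg 2: dist=13308.7 km, bearing=36.6°
Leg 3: dist=9585.0 km, bearing=313.9°
Leg 4: dist=12494.2 km, bearing=253.4°
Leg 5: dist=8668.4 km, bearing=82.4°
Leg 6: dist=7459.2 km, bearing=268.0°
Total: 67266.0 km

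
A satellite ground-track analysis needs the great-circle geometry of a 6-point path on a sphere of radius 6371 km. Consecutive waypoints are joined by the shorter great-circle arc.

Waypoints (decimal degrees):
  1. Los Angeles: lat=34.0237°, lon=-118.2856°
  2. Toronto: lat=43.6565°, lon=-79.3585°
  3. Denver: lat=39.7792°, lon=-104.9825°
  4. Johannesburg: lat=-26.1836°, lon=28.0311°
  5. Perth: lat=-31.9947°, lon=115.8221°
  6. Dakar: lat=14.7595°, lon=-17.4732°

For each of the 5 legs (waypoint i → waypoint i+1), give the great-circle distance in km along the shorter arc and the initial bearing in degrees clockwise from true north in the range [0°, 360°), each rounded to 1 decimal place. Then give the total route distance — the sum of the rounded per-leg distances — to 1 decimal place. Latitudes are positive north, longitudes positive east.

Leg 1: φ1=0.5938256, φ2=0.7619497, Δφ=0.1681241, Δλ=0.6794061 rad; a=sin²(Δφ/2)+cosφ1·cosφ2·sin²(Δλ/2)=0.0736253712; c=2·atan2(√a, √(1-a))=0.549569887; dist=6371·c=3501.310 ≈ 3501.3 km; running total=3501.3 km
Leg 1 bearing: y=sinΔλ·cosφ2=0.45459218, x=cosφ1·sinφ2-sinφ1·cosφ2·cosΔλ=0.25722491; θ=atan2(y, x)=60.4972° ≈ 60.5°
Leg 2: φ1=0.7619497, φ2=0.6942780, Δφ=-0.0676717, Δλ=-0.4472232 rad; a=sin²(Δφ/2)+cosφ1·cosφ2·sin²(Δλ/2)=0.0284860425; c=2·atan2(√a, √(1-a))=0.339179679; dist=6371·c=2160.914 ≈ 2160.9 km; running total=5662.2 km
Leg 2 bearing: y=sinΔλ·cosφ2=-0.33235503, x=cosφ1·sinφ2-sinφ1·cosφ2·cosΔλ=-0.01544295; θ=atan2(y, x)=-92.6603° <0 so +360° → 267.3397° ≈ 267.3°
Leg 3: φ1=0.6942780, φ2=-0.4569900, Δφ=-1.1512680, Δλ=2.3215253 rad; a=sin²(Δφ/2)+cosφ1·cosφ2·sin²(Δλ/2)=0.8763937716; c=2·atan2(√a, √(1-a))=2.423082906; dist=6371·c=15437.461 ≈ 15437.5 km; running total=21099.7 km
Leg 3 bearing: y=sinΔλ·cosφ2=0.65616034, x=cosφ1·sinφ2-sinφ1·cosφ2·cosΔλ=0.05257876; θ=atan2(y, x)=85.4186° ≈ 85.4°
Leg 4: φ1=-0.4569900, φ2=-0.5584129, Δφ=-0.1014228, Δλ=1.5322420 rad; a=sin²(Δφ/2)+cosφ1·cosφ2·sin²(Δλ/2)=0.3684365097; c=2·atan2(√a, √(1-a))=1.304534353; dist=6371·c=8311.188 ≈ 8311.2 km; running total=29410.9 km
Leg 4 bearing: y=sinΔλ·cosφ2=0.84746687, x=cosφ1·sinφ2-sinφ1·cosφ2·cosΔλ=-0.46104674; θ=atan2(y, x)=118.5475° ≈ 118.5°
Leg 5: φ1=-0.5584129, φ2=0.2576019, Δφ=0.8160147, Δλ=-2.3264419 rad; a=sin²(Δφ/2)+cosφ1·cosφ2·sin²(Δλ/2)=0.8486915398; c=2·atan2(√a, √(1-a))=2.342535951; dist=6371·c=14924.297 ≈ 14924.3 km; running total=44335.2 km
Leg 5 bearing: y=sinΔλ·cosφ2=-0.70381336, x=cosφ1·sinφ2-sinφ1·cosφ2·cosΔλ=-0.13529080; θ=atan2(y, x)=-100.8810° <0 so +360° → 259.1190° ≈ 259.1°

Leg 1: dist=3501.3 km, bearing=60.5°
Leg 2: dist=2160.9 km, bearing=267.3°
Leg 3: dist=15437.5 km, bearing=85.4°
Leg 4: dist=8311.2 km, bearing=118.5°
Leg 5: dist=14924.3 km, bearing=259.1°
Total: 44335.2 km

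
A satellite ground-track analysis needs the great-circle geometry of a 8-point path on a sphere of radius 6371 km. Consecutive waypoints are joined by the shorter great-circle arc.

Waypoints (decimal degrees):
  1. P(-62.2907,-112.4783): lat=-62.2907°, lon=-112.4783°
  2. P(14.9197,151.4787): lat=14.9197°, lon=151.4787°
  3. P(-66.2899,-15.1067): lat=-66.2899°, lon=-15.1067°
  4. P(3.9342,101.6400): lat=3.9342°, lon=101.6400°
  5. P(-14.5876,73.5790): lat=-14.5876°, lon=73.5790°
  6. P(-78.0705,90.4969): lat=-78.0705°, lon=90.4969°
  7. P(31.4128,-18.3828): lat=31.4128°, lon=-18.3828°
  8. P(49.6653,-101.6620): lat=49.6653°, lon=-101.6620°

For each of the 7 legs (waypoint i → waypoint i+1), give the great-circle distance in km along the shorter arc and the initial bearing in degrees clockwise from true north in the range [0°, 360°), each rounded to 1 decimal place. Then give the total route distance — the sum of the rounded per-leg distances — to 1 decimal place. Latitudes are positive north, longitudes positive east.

Leg 1: dist=11784.0 km, bearing=271.8°
Leg 2: dist=14217.0 km, bearing=186.8°
Leg 3: dist=11573.7 km, bearing=113.3°
Leg 4: dist=3715.5 km, bearing=235.8°
Leg 5: dist=7120.5 km, bearing=176.2°
Leg 6: dist=13848.6 km, bearing=258.6°
Leg 7: dist=6948.3 km, bearing=313.6°
Total: 69207.6 km

Leg 1: φ1=-1.0871778, φ2=0.2603979, Δφ=1.3475757, Δλ=4.6069187 rad; a=sin²(Δφ/2)+cosφ1·cosφ2·sin²(Δλ/2)=0.6376197531; c=2·atan2(√a, √(1-a))=1.849635149; dist=6371·c=11784.026 ≈ 11784.0 km; running total=11784.0 km
Leg 1 bearing: y=sinΔλ·cosφ2=-0.96091811, x=cosφ1·sinφ2-sinφ1·cosφ2·cosΔλ=0.02965793; θ=atan2(y, x)=-88.2322° <0 so +360° → 271.7678° ≈ 271.8°
Leg 2: φ1=0.2603979, φ2=-1.1569770, Δφ=-1.4173749, Δλ=-2.9074637 rad; a=sin²(Δφ/2)+cosφ1·cosφ2·sin²(Δλ/2)=0.8068425061; c=2·atan2(√a, √(1-a))=2.231515725; dist=6371·c=14216.987 ≈ 14217.0 km; running total=26001.0 km
Leg 2 bearing: y=sinΔλ·cosφ2=-0.09328763, x=cosφ1·sinφ2-sinφ1·cosφ2·cosΔλ=-0.78402049; θ=atan2(y, x)=-173.2145° <0 so +360° → 186.7855° ≈ 186.8°
Leg 3: φ1=-1.1569770, φ2=0.0686647, Δφ=1.2256418, Δλ=2.0376143 rad; a=sin²(Δφ/2)+cosφ1·cosφ2·sin²(Δλ/2)=0.6216805316; c=2·atan2(√a, √(1-a))=1.816625923; dist=6371·c=11573.724 ≈ 11573.7 km; running total=37574.7 km
Leg 3 bearing: y=sinΔλ·cosφ2=0.89090050, x=cosφ1·sinφ2-sinφ1·cosφ2·cosΔλ=-0.38349927; θ=atan2(y, x)=113.2901° ≈ 113.3°
Leg 4: φ1=0.0686647, φ2=-0.2546016, Δφ=-0.3232664, Δλ=-0.4897568 rad; a=sin²(Δφ/2)+cosφ1·cosφ2·sin²(Δλ/2)=0.0826461625; c=2·atan2(√a, √(1-a))=0.583194586; dist=6371·c=3715.533 ≈ 3715.5 km; running total=41290.2 km
Leg 4 bearing: y=sinΔλ·cosφ2=-0.45524701, x=cosφ1·sinφ2-sinφ1·cosφ2·cosΔλ=-0.30986006; θ=atan2(y, x)=-124.2408° <0 so +360° → 235.7592° ≈ 235.8°
Leg 5: φ1=-0.2546016, φ2=-1.3625873, Δφ=-1.1079856, Δλ=0.2952731 rad; a=sin²(Δφ/2)+cosφ1·cosφ2·sin²(Δλ/2)=0.2810962466; c=2·atan2(√a, √(1-a))=1.117637732; dist=6371·c=7120.470 ≈ 7120.5 km; running total=48410.7 km
Leg 5 bearing: y=sinΔλ·cosφ2=0.06015225, x=cosφ1·sinφ2-sinφ1·cosφ2·cosΔλ=-0.89705423; θ=atan2(y, x)=176.1638° ≈ 176.2°
Leg 6: φ1=-1.3625873, φ2=0.5482568, Δφ=1.9108441, Δλ=-1.9003093 rad; a=sin²(Δφ/2)+cosφ1·cosφ2·sin²(Δλ/2)=0.7835137291; c=2·atan2(√a, √(1-a))=2.173688908; dist=6371·c=13848.572 ≈ 13848.6 km; running total=62259.3 km
Leg 6 bearing: y=sinΔλ·cosφ2=-0.80751967, x=cosφ1·sinφ2-sinφ1·cosφ2·cosΔλ=-0.16245569; θ=atan2(y, x)=-101.3749° <0 so +360° → 258.6251° ≈ 258.6°
Leg 7: φ1=0.5482568, φ2=0.8668230, Δφ=0.3185662, Δλ=-1.4534962 rad; a=sin²(Δφ/2)+cosφ1·cosφ2·sin²(Δλ/2)=0.2690273721; c=2·atan2(√a, √(1-a))=1.090609078; dist=6371·c=6948.270 ≈ 6948.3 km; running total=69207.6 km
Leg 7 bearing: y=sinΔλ·cosφ2=-0.64280379, x=cosφ1·sinφ2-sinφ1·cosφ2·cosΔλ=0.61107272; θ=atan2(y, x)=-46.4496° <0 so +360° → 313.5504° ≈ 313.6°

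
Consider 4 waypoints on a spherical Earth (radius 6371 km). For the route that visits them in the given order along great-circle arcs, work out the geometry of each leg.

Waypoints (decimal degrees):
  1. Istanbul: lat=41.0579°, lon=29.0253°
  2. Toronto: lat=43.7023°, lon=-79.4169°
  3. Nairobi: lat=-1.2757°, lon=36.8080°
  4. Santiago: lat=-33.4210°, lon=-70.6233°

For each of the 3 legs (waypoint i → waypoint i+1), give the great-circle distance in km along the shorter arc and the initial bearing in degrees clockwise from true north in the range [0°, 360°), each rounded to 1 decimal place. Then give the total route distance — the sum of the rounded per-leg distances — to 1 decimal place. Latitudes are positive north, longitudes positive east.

Leg 1: φ1=0.7165955, φ2=0.7627490, Δφ=0.0461535, Δλ=-1.8926734 rad; a=sin²(Δφ/2)+cosφ1·cosφ2·sin²(Δλ/2)=0.3593226081; c=2·atan2(√a, √(1-a))=1.285590694; dist=6371·c=8190.498 ≈ 8190.5 km; running total=8190.5 km
Leg 1 bearing: y=sinΔλ·cosφ2=-0.68581161, x=cosφ1·sinφ2-sinφ1·cosφ2·cosΔλ=0.67119440; θ=atan2(y, x)=-45.6171° <0 so +360° → 314.3829° ≈ 314.4°
Leg 2: φ1=0.7627490, φ2=-0.0222652, Δφ=-0.7850142, Δλ=2.0285072 rad; a=sin²(Δφ/2)+cosφ1·cosφ2·sin²(Δλ/2)=0.6673833282; c=2·atan2(√a, √(1-a))=1.912153914; dist=6371·c=12182.333 ≈ 12182.3 km; running total=20372.8 km
Leg 2 bearing: y=sinΔλ·cosφ2=0.89684407, x=cosφ1·sinφ2-sinφ1·cosφ2·cosΔλ=0.28914011; θ=atan2(y, x)=72.1308° ≈ 72.1°
Leg 3: φ1=-0.0222652, φ2=-0.5833065, Δφ=-0.5610413, Δλ=-1.8750299 rad; a=sin²(Δφ/2)+cosφ1·cosφ2·sin²(Δλ/2)=0.6188519775; c=2·atan2(√a, √(1-a))=1.810797695; dist=6371·c=11536.592 ≈ 11536.6 km; running total=31909.4 km
Leg 3 bearing: y=sinΔλ·cosφ2=-0.79631645, x=cosφ1·sinφ2-sinφ1·cosφ2·cosΔλ=-0.55621663; θ=atan2(y, x)=-124.9338° <0 so +360° → 235.0662° ≈ 235.1°

Leg 1: dist=8190.5 km, bearing=314.4°
Leg 2: dist=12182.3 km, bearing=72.1°
Leg 3: dist=11536.6 km, bearing=235.1°
Total: 31909.4 km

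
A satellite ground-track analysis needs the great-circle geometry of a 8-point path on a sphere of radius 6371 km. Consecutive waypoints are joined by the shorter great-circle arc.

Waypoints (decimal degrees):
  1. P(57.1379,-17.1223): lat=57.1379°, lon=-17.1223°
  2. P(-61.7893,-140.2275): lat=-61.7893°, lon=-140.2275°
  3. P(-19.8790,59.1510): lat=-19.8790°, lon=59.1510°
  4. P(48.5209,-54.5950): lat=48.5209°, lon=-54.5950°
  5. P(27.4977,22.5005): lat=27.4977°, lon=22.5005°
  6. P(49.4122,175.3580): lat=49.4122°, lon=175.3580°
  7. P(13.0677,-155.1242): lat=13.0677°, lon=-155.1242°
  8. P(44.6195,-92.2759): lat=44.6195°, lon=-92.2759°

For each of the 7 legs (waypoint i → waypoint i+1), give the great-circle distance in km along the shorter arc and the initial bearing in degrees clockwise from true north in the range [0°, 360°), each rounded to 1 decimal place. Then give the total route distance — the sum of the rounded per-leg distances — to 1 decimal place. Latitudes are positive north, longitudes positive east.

Leg 1: φ1=0.9972445, φ2=-1.0784267, Δφ=-2.0756712, Δλ=-2.1485911 rad; a=sin²(Δφ/2)+cosφ1·cosφ2·sin²(Δλ/2)=0.9401496175; c=2·atan2(√a, √(1-a))=2.647288899; dist=6371·c=16865.878 ≈ 16865.9 km; running total=16865.9 km
Leg 1 bearing: y=sinΔλ·cosφ2=-0.39597906, x=cosφ1·sinφ2-sinφ1·cosφ2·cosΔλ=-0.26129264; θ=atan2(y, x)=-123.4194° <0 so +360° → 236.5806° ≈ 236.6°
Leg 2: φ1=-1.0784267, φ2=-0.3469540, Δφ=0.7314727, Δλ=3.4798113 rad; a=sin²(Δφ/2)+cosφ1·cosφ2·sin²(Δλ/2)=0.5598594019; c=2·atan2(√a, √(1-a))=1.690802971; dist=6371·c=10772.106 ≈ 10772.1 km; running total=27638.0 km
Leg 2 bearing: y=sinΔλ·cosφ2=-0.31203571, x=cosφ1·sinφ2-sinφ1·cosφ2·cosΔλ=-0.94249728; θ=atan2(y, x)=-161.6817° <0 so +360° → 198.3183° ≈ 198.3°
Leg 3: φ1=-0.3469540, φ2=0.8468495, Δφ=1.1938035, Δλ=-1.9852422 rad; a=sin²(Δφ/2)+cosφ1·cosφ2·sin²(Δλ/2)=0.7527880373; c=2·atan2(√a, √(1-a))=2.100845856; dist=6371·c=13384.489 ≈ 13384.5 km; running total=41022.5 km
Leg 3 bearing: y=sinΔλ·cosφ2=-0.60627226, x=cosφ1·sinφ2-sinφ1·cosφ2·cosΔλ=0.61386219; θ=atan2(y, x)=-44.6436° <0 so +360° → 315.3564° ≈ 315.4°
Leg 4: φ1=0.8468495, φ2=0.4799254, Δφ=-0.3669241, Δλ=1.3455703 rad; a=sin²(Δφ/2)+cosφ1·cosφ2·sin²(Δλ/2)=0.2614383508; c=2·atan2(√a, √(1-a))=1.073417841; dist=6371·c=6838.745 ≈ 6838.7 km; running total=47861.2 km
Leg 4 bearing: y=sinΔλ·cosφ2=0.86462625, x=cosφ1·sinφ2-sinφ1·cosφ2·cosΔλ=0.15740014; θ=atan2(y, x)=79.6826° ≈ 79.7°
Leg 5: φ1=0.4799254, φ2=0.8624056, Δφ=0.3824802, Δλ=2.6678667 rad; a=sin²(Δφ/2)+cosφ1·cosφ2·sin²(Δλ/2)=0.5814641535; c=2·atan2(√a, √(1-a))=1.734454222; dist=6371·c=11050.208 ≈ 11050.2 km; running total=58911.4 km
Leg 5 bearing: y=sinΔλ·cosφ2=0.29681276, x=cosφ1·sinφ2-sinφ1·cosφ2·cosΔλ=0.94093387; θ=atan2(y, x)=17.5076° ≈ 17.5°
Leg 6: φ1=0.8624056, φ2=0.2280744, Δφ=-0.6343312, Δλ=-5.7680025 rad; a=sin²(Δφ/2)+cosφ1·cosφ2·sin²(Δλ/2)=0.1383963166; c=2·atan2(√a, √(1-a))=0.762361118; dist=6371·c=4857.003 ≈ 4857.0 km; running total=63768.4 km
Leg 6 bearing: y=sinΔλ·cosφ2=0.47993492, x=cosφ1·sinφ2-sinφ1·cosφ2·cosΔλ=-0.49662217; θ=atan2(y, x)=135.9790° ≈ 136.0°
Leg 7: φ1=0.2280744, φ2=0.7787572, Δφ=0.5506828, Δλ=1.0969098 rad; a=sin²(Δφ/2)+cosφ1·cosφ2·sin²(Δλ/2)=0.2623880117; c=2·atan2(√a, √(1-a))=1.075577755; dist=6371·c=6852.506 ≈ 6852.5 km; running total=70620.9 km
Leg 7 bearing: y=sinΔλ·cosφ2=0.63334909, x=cosφ1·sinφ2-sinφ1·cosφ2·cosΔλ=0.61076272; θ=atan2(y, x)=46.0401° ≈ 46.0°

Leg 1: dist=16865.9 km, bearing=236.6°
Leg 2: dist=10772.1 km, bearing=198.3°
Leg 3: dist=13384.5 km, bearing=315.4°
Leg 4: dist=6838.7 km, bearing=79.7°
Leg 5: dist=11050.2 km, bearing=17.5°
Leg 6: dist=4857.0 km, bearing=136.0°
Leg 7: dist=6852.5 km, bearing=46.0°
Total: 70620.9 km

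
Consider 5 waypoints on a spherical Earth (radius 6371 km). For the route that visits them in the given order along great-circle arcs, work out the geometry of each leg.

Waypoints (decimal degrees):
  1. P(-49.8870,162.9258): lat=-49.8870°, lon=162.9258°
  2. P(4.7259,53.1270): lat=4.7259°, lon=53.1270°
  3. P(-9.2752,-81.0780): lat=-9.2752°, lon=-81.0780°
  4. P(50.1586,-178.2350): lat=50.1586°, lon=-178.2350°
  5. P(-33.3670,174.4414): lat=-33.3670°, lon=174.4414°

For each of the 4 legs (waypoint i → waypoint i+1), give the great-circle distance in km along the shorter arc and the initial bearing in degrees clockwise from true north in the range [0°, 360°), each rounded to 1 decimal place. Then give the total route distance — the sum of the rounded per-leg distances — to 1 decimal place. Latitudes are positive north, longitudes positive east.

Leg 1: dist=11818.9 km, bearing=257.7°
Leg 2: dist=14939.1 km, bearing=261.6°
Leg 3: dist=11306.9 km, bearing=319.5°
Leg 4: dist=9315.6 km, bearing=186.1°
Total: 47380.5 km

Leg 1: φ1=-0.8706924, φ2=0.0824825, Δφ=0.9531749, Δλ=-1.9163506 rad; a=sin²(Δφ/2)+cosφ1·cosφ2·sin²(Δλ/2)=0.6402511614; c=2·atan2(√a, √(1-a))=1.855113729; dist=6371·c=11818.930 ≈ 11818.9 km; running total=11818.9 km
Leg 1 bearing: y=sinΔλ·cosφ2=-0.93768908, x=cosφ1·sinφ2-sinφ1·cosφ2·cosΔλ=-0.20507961; θ=atan2(y, x)=-102.3368° <0 so +360° → 257.6632° ≈ 257.7°
Leg 2: φ1=0.0824825, φ2=-0.1618828, Δφ=-0.2443653, Δλ=-2.3423191 rad; a=sin²(Δφ/2)+cosφ1·cosφ2·sin²(Δλ/2)=0.8495257928; c=2·atan2(√a, √(1-a))=2.344866640; dist=6371·c=14939.145 ≈ 14939.1 km; running total=26758.0 km
Leg 2 bearing: y=sinΔλ·cosφ2=-0.70747737, x=cosφ1·sinφ2-sinφ1·cosφ2·cosΔλ=-0.10393583; θ=atan2(y, x)=-98.3576° <0 so +360° → 261.6424° ≈ 261.6°
Leg 3: φ1=-0.1618828, φ2=0.8754327, Δφ=1.0373155, Δλ=-1.6957095 rad; a=sin²(Δφ/2)+cosφ1·cosφ2·sin²(Δλ/2)=0.6012653613; c=2·atan2(√a, √(1-a))=1.774737840; dist=6371·c=11306.855 ≈ 11306.9 km; running total=38064.9 km
Leg 3 bearing: y=sinΔλ·cosφ2=-0.63567292, x=cosφ1·sinφ2-sinφ1·cosφ2·cosΔλ=0.74491694; θ=atan2(y, x)=-40.4757° <0 so +360° → 319.5243° ≈ 319.5°
Leg 4: φ1=0.8754327, φ2=-0.5823640, Δφ=-1.4577967, Δλ=6.1553644 rad; a=sin²(Δφ/2)+cosφ1·cosφ2·sin²(Δλ/2)=0.4458028713; c=2·atan2(√a, √(1-a))=1.462188680; dist=6371·c=9315.604 ≈ 9315.6 km; running total=47380.5 km
Leg 4 bearing: y=sinΔλ·cosφ2=-0.10646109, x=cosφ1·sinφ2-sinφ1·cosφ2·cosΔλ=-0.98839098; θ=atan2(y, x)=-173.8523° <0 so +360° → 186.1477° ≈ 186.1°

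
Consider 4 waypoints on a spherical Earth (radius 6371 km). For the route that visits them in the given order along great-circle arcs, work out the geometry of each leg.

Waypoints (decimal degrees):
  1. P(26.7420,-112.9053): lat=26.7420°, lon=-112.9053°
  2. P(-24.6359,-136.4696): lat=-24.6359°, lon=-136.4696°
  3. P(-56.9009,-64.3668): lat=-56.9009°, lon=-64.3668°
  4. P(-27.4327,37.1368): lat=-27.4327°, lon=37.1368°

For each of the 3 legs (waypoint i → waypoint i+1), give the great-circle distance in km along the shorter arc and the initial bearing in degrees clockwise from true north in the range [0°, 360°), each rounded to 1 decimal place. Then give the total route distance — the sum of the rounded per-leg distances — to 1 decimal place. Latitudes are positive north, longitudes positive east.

Leg 1: dist=6247.7 km, bearing=205.9°
Leg 2: dist=6658.8 km, bearing=143.1°
Leg 3: dist=8137.8 km, bearing=114.7°
Total: 21044.3 km

Leg 1: φ1=0.4667359, φ2=-0.4299776, Δφ=-0.8967135, Δλ=-0.4112746 rad; a=sin²(Δφ/2)+cosφ1·cosφ2·sin²(Δλ/2)=0.2217547196; c=2·atan2(√a, √(1-a))=0.980640426; dist=6371·c=6247.660 ≈ 6247.7 km; running total=6247.7 km
Leg 1 bearing: y=sinΔλ·cosφ2=-0.36338823, x=cosφ1·sinφ2-sinφ1·cosφ2·cosΔλ=-0.74717284; θ=atan2(y, x)=-154.0640° <0 so +360° → 205.9360° ≈ 205.9°
Leg 2: φ1=-0.4299776, φ2=-0.9931081, Δφ=-0.5631305, Δλ=1.2584313 rad; a=sin²(Δφ/2)+cosφ1·cosφ2·sin²(Δλ/2)=0.2491250456; c=2·atan2(√a, √(1-a))=1.045175749; dist=6371·c=6658.815 ≈ 6658.8 km; running total=12906.5 km
Leg 2 bearing: y=sinΔλ·cosφ2=0.51966325, x=cosφ1·sinφ2-sinφ1·cosφ2·cosΔλ=-0.69151799; θ=atan2(y, x)=143.0758° ≈ 143.1°
Leg 3: φ1=-0.9931081, φ2=-0.4787909, Δφ=0.5143171, Δλ=1.7715720 rad; a=sin²(Δφ/2)+cosφ1·cosφ2·sin²(Δλ/2)=0.3553568331; c=2·atan2(√a, √(1-a))=1.277315117; dist=6371·c=8137.775 ≈ 8137.8 km; running total=21044.3 km
Leg 3 bearing: y=sinΔλ·cosφ2=0.86972359, x=cosφ1·sinφ2-sinφ1·cosφ2·cosΔλ=-0.39986784; θ=atan2(y, x)=114.6913° ≈ 114.7°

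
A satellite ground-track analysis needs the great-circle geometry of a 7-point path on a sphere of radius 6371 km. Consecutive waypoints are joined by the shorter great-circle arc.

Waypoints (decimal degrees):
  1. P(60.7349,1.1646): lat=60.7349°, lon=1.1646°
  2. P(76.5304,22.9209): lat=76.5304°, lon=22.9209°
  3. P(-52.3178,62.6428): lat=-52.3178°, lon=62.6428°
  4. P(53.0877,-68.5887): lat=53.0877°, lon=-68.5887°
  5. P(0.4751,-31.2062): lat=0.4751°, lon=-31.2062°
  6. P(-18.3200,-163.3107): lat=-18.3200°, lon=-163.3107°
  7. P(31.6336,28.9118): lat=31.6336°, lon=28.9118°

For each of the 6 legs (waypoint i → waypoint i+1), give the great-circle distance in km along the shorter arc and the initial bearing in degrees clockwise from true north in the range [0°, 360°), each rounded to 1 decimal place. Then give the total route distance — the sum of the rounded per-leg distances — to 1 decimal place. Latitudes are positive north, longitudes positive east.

Leg 1: φ1=1.0600240, φ2=1.3357075, Δφ=0.2756835, Δλ=0.3797191 rad; a=sin²(Δφ/2)+cosφ1·cosφ2·sin²(Δλ/2)=0.0229357827; c=2·atan2(√a, √(1-a))=0.304061243; dist=6371·c=1937.174 ≈ 1937.2 km; running total=1937.2 km
Leg 1 bearing: y=sinΔλ·cosφ2=0.08633751, x=cosφ1·sinφ2-sinφ1·cosφ2·cosΔλ=0.28667885; θ=atan2(y, x)=16.7604° ≈ 16.8°
Leg 2: φ1=1.3357075, φ2=-0.9131179, Δφ=-2.2488253, Δλ=0.6932779 rad; a=sin²(Δφ/2)+cosφ1·cosφ2·sin²(Δλ/2)=0.8300640542; c=2·atan2(√a, √(1-a))=2.291785624; dist=6371·c=14600.966 ≈ 14601.0 km; running total=16538.2 km
Leg 2 bearing: y=sinΔλ·cosφ2=0.39064650, x=cosφ1·sinφ2-sinφ1·cosφ2·cosΔλ=-0.64158101; θ=atan2(y, x)=148.6636° ≈ 148.7°
Leg 3: φ1=-0.9131179, φ2=0.9265552, Δφ=1.8396730, Δλ=-2.2904218 rad; a=sin²(Δφ/2)+cosφ1·cosφ2·sin²(Δλ/2)=0.9373780166; c=2·atan2(√a, √(1-a))=2.635728437; dist=6371·c=16792.226 ≈ 16792.2 km; running total=33330.4 km
Leg 3 bearing: y=sinΔλ·cosφ2=-0.45167673, x=cosφ1·sinφ2-sinφ1·cosφ2·cosΔλ=0.17547085; θ=atan2(y, x)=-68.7695° <0 so +360° → 291.2305° ≈ 291.2°
Leg 4: φ1=0.9265552, φ2=0.0082921, Δφ=-0.9182631, Δλ=0.6524477 rad; a=sin²(Δφ/2)+cosφ1·cosφ2·sin²(Δλ/2)=0.2580780751; c=2·atan2(√a, √(1-a))=1.065754724; dist=6371·c=6789.923 ≈ 6789.9 km; running total=40120.3 km
Leg 4 bearing: y=sinΔλ·cosφ2=0.60711230, x=cosφ1·sinφ2-sinφ1·cosφ2·cosΔλ=-0.63032514; θ=atan2(y, x)=136.0747° ≈ 136.1°
Leg 5: φ1=0.0082921, φ2=-0.3197443, Δφ=-0.3280364, Δλ=-2.3056585 rad; a=sin²(Δφ/2)+cosφ1·cosφ2·sin²(Δλ/2)=0.8195431958; c=2·atan2(√a, √(1-a))=2.264106167; dist=6371·c=14424.620 ≈ 14424.6 km; running total=54544.9 km
Leg 5 bearing: y=sinΔλ·cosφ2=-0.70431941, x=cosφ1·sinφ2-sinφ1·cosφ2·cosΔλ=-0.30903519; θ=atan2(y, x)=-113.6905° <0 so +360° → 246.3095° ≈ 246.3°
Leg 6: φ1=-0.3197443, φ2=0.5521105, Δφ=0.8718548, Δλ=3.3549155 rad; a=sin²(Δφ/2)+cosφ1·cosφ2·sin²(Δλ/2)=0.9774015691; c=2·atan2(√a, √(1-a))=2.839793101; dist=6371·c=18092.322 ≈ 18092.3 km; running total=72637.2 km
Leg 6 bearing: y=sinΔλ·cosφ2=-0.18025284, x=cosφ1·sinφ2-sinφ1·cosφ2·cosΔλ=0.23634695; θ=atan2(y, x)=-37.3314° <0 so +360° → 322.6686° ≈ 322.7°

Leg 1: dist=1937.2 km, bearing=16.8°
Leg 2: dist=14601.0 km, bearing=148.7°
Leg 3: dist=16792.2 km, bearing=291.2°
Leg 4: dist=6789.9 km, bearing=136.1°
Leg 5: dist=14424.6 km, bearing=246.3°
Leg 6: dist=18092.3 km, bearing=322.7°
Total: 72637.2 km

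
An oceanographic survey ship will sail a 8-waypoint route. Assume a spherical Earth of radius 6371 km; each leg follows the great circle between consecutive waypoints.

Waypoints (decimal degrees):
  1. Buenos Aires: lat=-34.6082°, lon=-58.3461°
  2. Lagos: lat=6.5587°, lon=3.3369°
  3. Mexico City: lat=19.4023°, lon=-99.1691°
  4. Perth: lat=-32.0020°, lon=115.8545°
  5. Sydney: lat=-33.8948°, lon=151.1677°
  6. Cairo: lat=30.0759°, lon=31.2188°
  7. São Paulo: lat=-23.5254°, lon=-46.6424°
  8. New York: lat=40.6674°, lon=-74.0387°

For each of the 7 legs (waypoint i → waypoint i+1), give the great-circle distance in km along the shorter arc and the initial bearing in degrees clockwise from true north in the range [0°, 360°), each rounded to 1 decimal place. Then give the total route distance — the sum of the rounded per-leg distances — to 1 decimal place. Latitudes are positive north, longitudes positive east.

Leg 1: φ1=-0.6040270, φ2=0.1144709, Δφ=0.7184979, Δλ=1.0765714 rad; a=sin²(Δφ/2)+cosφ1·cosφ2·sin²(Δλ/2)=0.3385062981; c=2·atan2(√a, √(1-a))=1.241911946; dist=6371·c=7912.221 ≈ 7912.2 km; running total=7912.2 km
Leg 1 bearing: y=sinΔλ·cosφ2=0.87457516, x=cosφ1·sinφ2-sinφ1·cosφ2·cosΔλ=0.36165927; θ=atan2(y, x)=67.5337° ≈ 67.5°
Leg 2: φ1=0.1144709, φ2=0.3386340, Δφ=0.2241631, Δλ=-1.7890672 rad; a=sin²(Δφ/2)+cosφ1·cosφ2·sin²(Δλ/2)=0.5824817295; c=2·atan2(√a, √(1-a))=1.736517289; dist=6371·c=11063.352 ≈ 11063.4 km; running total=18975.6 km
Leg 2 bearing: y=sinΔλ·cosφ2=-0.92083011, x=cosφ1·sinφ2-sinφ1·cosφ2·cosΔλ=0.35335387; θ=atan2(y, x)=-69.0065° <0 so +360° → 290.9935° ≈ 291.0°
Leg 3: φ1=0.3386340, φ2=-0.5585403, Δφ=-0.8971743, Δλ=3.7528698 rad; a=sin²(Δφ/2)+cosφ1·cosφ2·sin²(Δλ/2)=0.9155370627; c=2·atan2(√a, √(1-a))=2.551832552; dist=6371·c=16257.725 ≈ 16257.7 km; running total=35233.3 km
Leg 3 bearing: y=sinΔλ·cosφ2=-0.48669588, x=cosφ1·sinφ2-sinφ1·cosφ2·cosΔλ=-0.26915221; θ=atan2(y, x)=-118.9434° <0 so +360° → 241.0566° ≈ 241.1°
Leg 4: φ1=-0.5585403, φ2=-0.5915759, Δφ=-0.0330356, Δλ=0.6163316 rad; a=sin²(Δφ/2)+cosφ1·cosφ2·sin²(Δλ/2)=0.0650316978; c=2·atan2(√a, √(1-a))=0.515722570; dist=6371·c=3285.668 ≈ 3285.7 km; running total=38519.0 km
Leg 4 bearing: y=sinΔλ·cosφ2=0.47981424, x=cosφ1·sinφ2-sinφ1·cosφ2·cosΔλ=-0.11396755; θ=atan2(y, x)=103.3615° ≈ 103.4°
Leg 5: φ1=-0.5915759, φ2=0.5249235, Δφ=1.1164993, Δλ=-2.0935032 rad; a=sin²(Δφ/2)+cosφ1·cosφ2·sin²(Δλ/2)=0.8190360204; c=2·atan2(√a, √(1-a))=2.262788068; dist=6371·c=14416.223 ≈ 14416.2 km; running total=52935.2 km
Leg 5 bearing: y=sinΔλ·cosφ2=-0.74981132, x=cosφ1·sinφ2-sinφ1·cosφ2·cosΔλ=0.17506299; θ=atan2(y, x)=-76.8582° <0 so +360° → 283.1418° ≈ 283.1°
Leg 6: φ1=0.5249235, φ2=-0.4105957, Δφ=-0.9355192, Δλ=-1.3589343 rad; a=sin²(Δφ/2)+cosφ1·cosφ2·sin²(Δλ/2)=0.5165956287; c=2·atan2(√a, √(1-a))=1.603993682; dist=6371·c=10219.044 ≈ 10219.0 km; running total=63154.2 km
Leg 6 bearing: y=sinΔλ·cosφ2=-0.89638268, x=cosφ1·sinφ2-sinφ1·cosφ2·cosΔλ=-0.44203669; θ=atan2(y, x)=-116.2495° <0 so +360° → 243.7505° ≈ 243.8°
Leg 7: φ1=-0.4105957, φ2=0.7097800, Δφ=1.1203757, Δλ=-0.4781556 rad; a=sin²(Δφ/2)+cosφ1·cosφ2·sin²(Δλ/2)=0.3213275467; c=2·atan2(√a, √(1-a))=1.205372781; dist=6371·c=7679.430 ≈ 7679.4 km; running total=70833.6 km
Leg 7 bearing: y=sinΔλ·cosφ2=-0.34902046, x=cosφ1·sinφ2-sinφ1·cosφ2·cosΔλ=0.86630788; θ=atan2(y, x)=-21.9437° <0 so +360° → 338.0563° ≈ 338.1°

Leg 1: dist=7912.2 km, bearing=67.5°
Leg 2: dist=11063.4 km, bearing=291.0°
Leg 3: dist=16257.7 km, bearing=241.1°
Leg 4: dist=3285.7 km, bearing=103.4°
Leg 5: dist=14416.2 km, bearing=283.1°
Leg 6: dist=10219.0 km, bearing=243.8°
Leg 7: dist=7679.4 km, bearing=338.1°
Total: 70833.6 km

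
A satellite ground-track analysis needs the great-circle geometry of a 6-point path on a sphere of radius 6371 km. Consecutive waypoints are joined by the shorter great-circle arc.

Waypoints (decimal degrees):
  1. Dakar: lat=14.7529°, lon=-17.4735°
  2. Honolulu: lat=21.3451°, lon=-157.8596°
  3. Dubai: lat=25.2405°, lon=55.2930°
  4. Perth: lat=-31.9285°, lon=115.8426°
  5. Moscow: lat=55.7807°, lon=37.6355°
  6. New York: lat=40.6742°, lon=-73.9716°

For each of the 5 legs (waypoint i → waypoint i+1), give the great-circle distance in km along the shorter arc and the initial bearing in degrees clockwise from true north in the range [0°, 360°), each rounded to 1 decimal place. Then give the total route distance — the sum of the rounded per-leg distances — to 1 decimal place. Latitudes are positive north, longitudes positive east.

Leg 1: dist=14116.6 km, bearing=312.0°
Leg 2: dist=13718.8 km, bearing=323.7°
Leg 3: dist=9035.8 km, bearing=131.6°
Leg 4: dist=12216.2 km, bearing=324.2°
Leg 5: dist=7511.2 km, bearing=310.3°
Total: 56598.6 km

Leg 1: φ1=0.2574867, φ2=0.3725423, Δφ=0.1150556, Δλ=-2.4501997 rad; a=sin²(Δφ/2)+cosφ1·cosφ2·sin²(Δλ/2)=0.8005862777; c=2·atan2(√a, √(1-a))=2.215763937; dist=6371·c=14116.632 ≈ 14116.6 km; running total=14116.6 km
Leg 1 bearing: y=sinΔλ·cosφ2=-0.59387398, x=cosφ1·sinφ2-sinφ1·cosφ2·cosΔλ=0.53470108; θ=atan2(y, x)=-48.0014° <0 so +360° → 311.9986° ≈ 312.0°
Leg 2: φ1=0.3725423, φ2=0.4405298, Δφ=0.0679876, Δλ=3.7202147 rad; a=sin²(Δφ/2)+cosφ1·cosφ2·sin²(Δλ/2)=0.7750643523; c=2·atan2(√a, √(1-a))=2.153314679; dist=6371·c=13718.768 ≈ 13718.8 km; running total=27835.4 km
Leg 2 bearing: y=sinΔλ·cosφ2=-0.49465877, x=cosφ1·sinφ2-sinφ1·cosφ2·cosΔλ=0.67280837; θ=atan2(y, x)=-36.3239° <0 so +360° → 323.6761° ≈ 323.7°
Leg 3: φ1=0.4405298, φ2=-0.5572575, Δφ=-0.9977873, Δλ=1.0567899 rad; a=sin²(Δφ/2)+cosφ1·cosφ2·sin²(Δλ/2)=0.4240356999; c=2·atan2(√a, √(1-a))=1.418277094; dist=6371·c=9035.843 ≈ 9035.8 km; running total=36871.2 km
Leg 3 bearing: y=sinΔλ·cosφ2=0.73903999, x=cosφ1·sinφ2-sinφ1·cosφ2·cosΔλ=-0.65630602; θ=atan2(y, x)=131.6067° ≈ 131.6°
Leg 4: φ1=-0.5572575, φ2=0.9735569, Δφ=1.5308143, Δλ=-1.3649714 rad; a=sin²(Δφ/2)+cosφ1·cosφ2·sin²(Δλ/2)=0.6698829276; c=2·atan2(√a, √(1-a))=1.917464258; dist=6371·c=12216.165 ≈ 12216.2 km; running total=49087.4 km
Leg 4 bearing: y=sinΔλ·cosφ2=-0.55049202, x=cosφ1·sinφ2-sinφ1·cosφ2·cosΔλ=0.76257308; θ=atan2(y, x)=-35.8250° <0 so +360° → 324.1750° ≈ 324.2°
Leg 5: φ1=0.9735569, φ2=0.7098987, Δφ=-0.2636582, Δλ=-1.9479114 rad; a=sin²(Δφ/2)+cosφ1·cosφ2·sin²(Δλ/2)=0.3090631117; c=2·atan2(√a, √(1-a))=1.178973451; dist=6371·c=7511.240 ≈ 7511.2 km; running total=56598.6 km
Leg 5 bearing: y=sinΔλ·cosφ2=-0.70513382, x=cosφ1·sinφ2-sinφ1·cosφ2·cosΔλ=0.59746022; θ=atan2(y, x)=-49.7254° <0 so +360° → 310.2746° ≈ 310.3°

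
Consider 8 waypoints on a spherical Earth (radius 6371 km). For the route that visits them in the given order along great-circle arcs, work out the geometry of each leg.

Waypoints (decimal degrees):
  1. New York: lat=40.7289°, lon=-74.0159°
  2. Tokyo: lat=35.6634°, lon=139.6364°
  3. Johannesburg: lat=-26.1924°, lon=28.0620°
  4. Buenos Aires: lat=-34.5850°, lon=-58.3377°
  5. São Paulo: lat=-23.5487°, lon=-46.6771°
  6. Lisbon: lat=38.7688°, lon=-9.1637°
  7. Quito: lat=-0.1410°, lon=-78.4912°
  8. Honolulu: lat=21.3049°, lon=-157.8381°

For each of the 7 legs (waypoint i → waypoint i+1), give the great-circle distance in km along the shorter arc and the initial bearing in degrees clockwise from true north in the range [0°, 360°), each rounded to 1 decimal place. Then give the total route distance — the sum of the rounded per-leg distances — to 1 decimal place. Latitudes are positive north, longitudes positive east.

Leg 1: φ1=0.7108534, φ2=0.6224438, Δφ=-0.0884097, Δλ=3.7289361 rad; a=sin²(Δφ/2)+cosφ1·cosφ2·sin²(Δλ/2)=0.5660469330; c=2·atan2(√a, √(1-a))=1.703277387; dist=6371·c=10851.580 ≈ 10851.6 km; running total=10851.6 km
Leg 1 bearing: y=sinΔλ·cosφ2=-0.45022387, x=cosφ1·sinφ2-sinφ1·cosφ2·cosΔλ=0.88309098; θ=atan2(y, x)=-27.0137° <0 so +360° → 332.9863° ≈ 333.0°
Leg 2: φ1=0.6224438, φ2=-0.4571436, Δφ=-1.0795874, Δλ=-1.9473406 rad; a=sin²(Δφ/2)+cosφ1·cosφ2·sin²(Δλ/2)=0.7627047859; c=2·atan2(√a, √(1-a))=2.123992737; dist=6371·c=13531.958 ≈ 13532.0 km; running total=24383.6 km
Leg 2 bearing: y=sinΔλ·cosφ2=-0.83445168, x=cosφ1·sinφ2-sinφ1·cosφ2·cosΔλ=-0.16623829; θ=atan2(y, x)=-101.2669° <0 so +360° → 258.7331° ≈ 258.7°
Leg 3: φ1=-0.4571436, φ2=-0.6036221, Δφ=-0.1464785, Δλ=-1.5079592 rad; a=sin²(Δφ/2)+cosφ1·cosφ2·sin²(Δλ/2)=0.3515330851; c=2·atan2(√a, √(1-a))=1.269316275; dist=6371·c=8086.814 ≈ 8086.8 km; running total=32470.4 km
Leg 3 bearing: y=sinΔλ·cosφ2=-0.82166017, x=cosφ1·sinφ2-sinφ1·cosφ2·cosΔλ=-0.48652325; θ=atan2(y, x)=-120.6307° <0 so +360° → 239.3693° ≈ 239.4°
Leg 4: φ1=-0.6036221, φ2=-0.4110023, Δφ=0.1926198, Δλ=0.2035159 rad; a=sin²(Δφ/2)+cosφ1·cosφ2·sin²(Δλ/2)=0.0170349217; c=2·atan2(√a, √(1-a))=0.261782656; dist=6371·c=1667.817 ≈ 1667.8 km; running total=34138.2 km
Leg 4 bearing: y=sinΔλ·cosφ2=0.18528200, x=cosφ1·sinφ2-sinφ1·cosφ2·cosΔλ=0.18069177; θ=atan2(y, x)=45.7186° ≈ 45.7°
Leg 5: φ1=-0.4110023, φ2=0.6766432, Δφ=1.0876456, Δλ=0.6547323 rad; a=sin²(Δφ/2)+cosφ1·cosφ2·sin²(Δλ/2)=0.3416152364; c=2·atan2(√a, √(1-a))=1.248474652; dist=6371·c=7954.032 ≈ 7954.0 km; running total=42092.2 km
Leg 5 bearing: y=sinΔλ·cosφ2=0.47478319, x=cosφ1·sinφ2-sinφ1·cosφ2·cosΔλ=0.82111996; θ=atan2(y, x)=30.0371° ≈ 30.0°
Leg 6: φ1=0.6766432, φ2=-0.0024609, Δφ=-0.6791041, Δλ=-1.2099931 rad; a=sin²(Δφ/2)+cosφ1·cosφ2·sin²(Δλ/2)=0.3631474818; c=2·atan2(√a, √(1-a))=1.293553260; dist=6371·c=8241.228 ≈ 8241.2 km; running total=50333.4 km
Leg 6 bearing: y=sinΔλ·cosφ2=-0.93561075, x=cosφ1·sinφ2-sinφ1·cosφ2·cosΔλ=-0.22297553; θ=atan2(y, x)=-103.4047° <0 so +360° → 256.5953° ≈ 256.6°
Leg 7: φ1=-0.0024609, φ2=0.3718407, Δφ=0.3743016, Δλ=-1.3848647 rad; a=sin²(Δφ/2)+cosφ1·cosφ2·sin²(Δλ/2)=0.4143329379; c=2·atan2(√a, √(1-a))=1.398612669; dist=6371·c=8910.561 ≈ 8910.6 km; running total=59244.0 km
Leg 7 bearing: y=sinΔλ·cosφ2=-0.91560248, x=cosφ1·sinφ2-sinφ1·cosφ2·cosΔλ=0.36375365; θ=atan2(y, x)=-68.3329° <0 so +360° → 291.6671° ≈ 291.7°

Leg 1: dist=10851.6 km, bearing=333.0°
Leg 2: dist=13532.0 km, bearing=258.7°
Leg 3: dist=8086.8 km, bearing=239.4°
Leg 4: dist=1667.8 km, bearing=45.7°
Leg 5: dist=7954.0 km, bearing=30.0°
Leg 6: dist=8241.2 km, bearing=256.6°
Leg 7: dist=8910.6 km, bearing=291.7°
Total: 59244.0 km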